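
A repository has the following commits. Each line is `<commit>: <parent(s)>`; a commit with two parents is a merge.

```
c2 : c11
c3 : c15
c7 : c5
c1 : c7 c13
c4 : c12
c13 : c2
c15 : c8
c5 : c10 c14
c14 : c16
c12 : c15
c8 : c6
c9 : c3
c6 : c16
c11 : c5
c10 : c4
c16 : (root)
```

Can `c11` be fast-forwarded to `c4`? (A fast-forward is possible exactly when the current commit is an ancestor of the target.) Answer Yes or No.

A fast-forward from c11 to c4 is possible iff c11 is an ancestor of c4.
Ancestors of c4: {c12, c15, c16, c4, c6, c8}.
c11 is not among them, so fast-forward is not possible.

No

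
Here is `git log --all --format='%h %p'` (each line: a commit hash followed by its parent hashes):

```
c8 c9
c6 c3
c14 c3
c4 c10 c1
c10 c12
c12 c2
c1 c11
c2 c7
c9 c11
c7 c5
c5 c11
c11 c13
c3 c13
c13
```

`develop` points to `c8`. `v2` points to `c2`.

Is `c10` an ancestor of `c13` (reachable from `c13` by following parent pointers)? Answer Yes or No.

Ancestors of c13: {c13}.
c10 is not in that set, so it is not an ancestor of c13.

No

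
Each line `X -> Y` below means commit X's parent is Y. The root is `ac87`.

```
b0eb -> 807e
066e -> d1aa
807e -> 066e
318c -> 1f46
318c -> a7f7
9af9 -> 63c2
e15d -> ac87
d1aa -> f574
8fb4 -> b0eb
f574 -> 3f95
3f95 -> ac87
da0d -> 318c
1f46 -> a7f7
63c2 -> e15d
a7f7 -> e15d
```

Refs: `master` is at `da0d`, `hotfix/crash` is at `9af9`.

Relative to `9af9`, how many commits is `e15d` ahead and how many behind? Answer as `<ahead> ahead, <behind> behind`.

Reachable from e15d: {ac87, e15d}.
Reachable from 9af9: {63c2, 9af9, ac87, e15d}.
Only in e15d's history (ahead): {} — 0.
Only in 9af9's history (behind): {63c2, 9af9} — 2.

0 ahead, 2 behind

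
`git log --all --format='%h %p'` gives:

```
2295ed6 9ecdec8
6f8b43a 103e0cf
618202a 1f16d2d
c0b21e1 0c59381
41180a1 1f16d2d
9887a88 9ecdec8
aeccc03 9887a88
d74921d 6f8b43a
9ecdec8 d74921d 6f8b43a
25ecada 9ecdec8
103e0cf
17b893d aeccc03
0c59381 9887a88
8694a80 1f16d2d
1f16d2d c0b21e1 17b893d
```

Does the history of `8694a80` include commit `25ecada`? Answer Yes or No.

No

Ancestors of 8694a80: {0c59381, 103e0cf, 17b893d, 1f16d2d, 6f8b43a, 8694a80, 9887a88, 9ecdec8, aeccc03, c0b21e1, d74921d}.
25ecada is not in that set, so it is not an ancestor of 8694a80.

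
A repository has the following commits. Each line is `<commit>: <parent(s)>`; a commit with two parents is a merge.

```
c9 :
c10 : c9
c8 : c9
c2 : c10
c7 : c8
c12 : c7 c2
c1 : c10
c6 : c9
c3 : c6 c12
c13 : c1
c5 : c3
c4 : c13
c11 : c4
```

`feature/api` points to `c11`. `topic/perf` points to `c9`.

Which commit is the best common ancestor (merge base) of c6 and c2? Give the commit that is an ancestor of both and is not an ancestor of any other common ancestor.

Ancestors of c6: {c6, c9}.
Ancestors of c2: {c10, c2, c9}.
Common ancestors: {c9}.
The only common ancestor is c9, so it is the merge base.

c9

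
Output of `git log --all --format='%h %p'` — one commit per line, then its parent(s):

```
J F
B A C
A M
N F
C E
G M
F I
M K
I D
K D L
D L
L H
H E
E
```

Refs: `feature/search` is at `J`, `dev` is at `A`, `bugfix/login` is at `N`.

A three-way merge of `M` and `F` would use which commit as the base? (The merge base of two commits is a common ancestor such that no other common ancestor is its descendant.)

Ancestors of M: {D, E, H, K, L, M}.
Ancestors of F: {D, E, F, H, I, L}.
Common ancestors: {D, E, H, L}.
Among these, D is not an ancestor of any other common ancestor — it is the merge base.

D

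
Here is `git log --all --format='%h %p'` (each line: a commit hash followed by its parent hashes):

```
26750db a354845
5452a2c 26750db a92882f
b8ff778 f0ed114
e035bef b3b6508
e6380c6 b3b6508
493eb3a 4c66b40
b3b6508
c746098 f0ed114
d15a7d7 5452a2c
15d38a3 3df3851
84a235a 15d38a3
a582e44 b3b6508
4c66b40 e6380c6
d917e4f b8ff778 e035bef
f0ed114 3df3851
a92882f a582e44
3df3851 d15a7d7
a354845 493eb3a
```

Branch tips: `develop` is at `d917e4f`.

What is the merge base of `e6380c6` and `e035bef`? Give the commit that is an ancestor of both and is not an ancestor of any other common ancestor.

Ancestors of e6380c6: {b3b6508, e6380c6}.
Ancestors of e035bef: {b3b6508, e035bef}.
Common ancestors: {b3b6508}.
The only common ancestor is b3b6508, so it is the merge base.

b3b6508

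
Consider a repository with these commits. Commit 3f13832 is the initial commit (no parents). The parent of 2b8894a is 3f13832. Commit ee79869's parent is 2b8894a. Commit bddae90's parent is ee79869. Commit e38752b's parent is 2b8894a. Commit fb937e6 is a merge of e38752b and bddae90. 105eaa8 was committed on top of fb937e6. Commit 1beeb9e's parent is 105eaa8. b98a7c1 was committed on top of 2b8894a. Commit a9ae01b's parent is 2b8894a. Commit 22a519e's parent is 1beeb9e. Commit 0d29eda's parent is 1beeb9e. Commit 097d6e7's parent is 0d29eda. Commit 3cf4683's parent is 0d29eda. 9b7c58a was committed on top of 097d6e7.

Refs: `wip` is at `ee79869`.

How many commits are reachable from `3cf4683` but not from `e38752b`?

Reachable from 3cf4683: {0d29eda, 105eaa8, 1beeb9e, 2b8894a, 3cf4683, 3f13832, bddae90, e38752b, ee79869, fb937e6}.
Reachable from e38752b: {2b8894a, 3f13832, e38752b}.
In 3cf4683's history but not e38752b's: {0d29eda, 105eaa8, 1beeb9e, 3cf4683, bddae90, ee79869, fb937e6} — 7 commits.

7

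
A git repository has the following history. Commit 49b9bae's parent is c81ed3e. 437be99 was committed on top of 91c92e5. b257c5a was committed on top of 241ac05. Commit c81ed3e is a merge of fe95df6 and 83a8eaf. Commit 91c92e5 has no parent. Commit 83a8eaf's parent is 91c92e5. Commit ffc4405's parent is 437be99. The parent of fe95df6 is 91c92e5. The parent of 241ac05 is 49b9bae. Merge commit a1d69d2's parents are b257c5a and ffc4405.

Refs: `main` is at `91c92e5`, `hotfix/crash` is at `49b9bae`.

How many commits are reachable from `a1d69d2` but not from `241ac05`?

Reachable from a1d69d2: {241ac05, 437be99, 49b9bae, 83a8eaf, 91c92e5, a1d69d2, b257c5a, c81ed3e, fe95df6, ffc4405}.
Reachable from 241ac05: {241ac05, 49b9bae, 83a8eaf, 91c92e5, c81ed3e, fe95df6}.
In a1d69d2's history but not 241ac05's: {437be99, a1d69d2, b257c5a, ffc4405} — 4 commits.

4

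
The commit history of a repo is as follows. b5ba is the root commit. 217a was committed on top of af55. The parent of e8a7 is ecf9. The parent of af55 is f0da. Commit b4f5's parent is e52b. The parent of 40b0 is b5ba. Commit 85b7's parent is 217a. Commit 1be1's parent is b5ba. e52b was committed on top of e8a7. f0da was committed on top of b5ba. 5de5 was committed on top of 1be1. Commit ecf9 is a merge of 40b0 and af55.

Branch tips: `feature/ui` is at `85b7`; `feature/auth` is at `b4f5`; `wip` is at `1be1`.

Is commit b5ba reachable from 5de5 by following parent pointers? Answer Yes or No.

Ancestors of 5de5 (commits reachable by following parents): {1be1, 5de5, b5ba}.
b5ba is in that set, so it is an ancestor of 5de5.

Yes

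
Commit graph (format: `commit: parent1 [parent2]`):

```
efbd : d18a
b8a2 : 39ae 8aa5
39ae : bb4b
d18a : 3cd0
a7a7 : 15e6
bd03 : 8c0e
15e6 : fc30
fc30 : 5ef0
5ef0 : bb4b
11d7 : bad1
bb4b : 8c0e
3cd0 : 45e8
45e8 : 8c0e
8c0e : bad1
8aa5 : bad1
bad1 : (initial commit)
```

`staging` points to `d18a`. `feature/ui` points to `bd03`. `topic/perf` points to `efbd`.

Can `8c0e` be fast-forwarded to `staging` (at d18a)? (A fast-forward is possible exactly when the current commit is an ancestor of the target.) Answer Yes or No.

Yes

A fast-forward from 8c0e to d18a is possible iff 8c0e is an ancestor of d18a.
Ancestors of d18a: {3cd0, 45e8, 8c0e, bad1, d18a}.
8c0e is among them, so fast-forward is possible.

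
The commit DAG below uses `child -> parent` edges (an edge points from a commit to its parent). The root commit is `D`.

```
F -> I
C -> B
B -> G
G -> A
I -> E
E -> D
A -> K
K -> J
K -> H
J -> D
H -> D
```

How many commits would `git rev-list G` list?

6

Walking parent pointers from G: reachable set = {A, D, G, H, J, K}.
That is 6 commits.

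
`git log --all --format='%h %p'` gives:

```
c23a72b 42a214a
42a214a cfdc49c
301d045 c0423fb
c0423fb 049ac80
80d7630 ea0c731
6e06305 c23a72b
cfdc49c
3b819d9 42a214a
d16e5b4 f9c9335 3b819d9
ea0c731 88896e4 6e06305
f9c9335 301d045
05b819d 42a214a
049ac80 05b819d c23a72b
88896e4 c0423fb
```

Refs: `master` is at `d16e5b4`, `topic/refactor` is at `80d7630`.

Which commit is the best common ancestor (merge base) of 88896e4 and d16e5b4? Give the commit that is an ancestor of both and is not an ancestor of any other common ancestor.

c0423fb

Ancestors of 88896e4: {049ac80, 05b819d, 42a214a, 88896e4, c0423fb, c23a72b, cfdc49c}.
Ancestors of d16e5b4: {049ac80, 05b819d, 301d045, 3b819d9, 42a214a, c0423fb, c23a72b, cfdc49c, d16e5b4, f9c9335}.
Common ancestors: {049ac80, 05b819d, 42a214a, c0423fb, c23a72b, cfdc49c}.
Among these, c0423fb is not an ancestor of any other common ancestor — it is the merge base.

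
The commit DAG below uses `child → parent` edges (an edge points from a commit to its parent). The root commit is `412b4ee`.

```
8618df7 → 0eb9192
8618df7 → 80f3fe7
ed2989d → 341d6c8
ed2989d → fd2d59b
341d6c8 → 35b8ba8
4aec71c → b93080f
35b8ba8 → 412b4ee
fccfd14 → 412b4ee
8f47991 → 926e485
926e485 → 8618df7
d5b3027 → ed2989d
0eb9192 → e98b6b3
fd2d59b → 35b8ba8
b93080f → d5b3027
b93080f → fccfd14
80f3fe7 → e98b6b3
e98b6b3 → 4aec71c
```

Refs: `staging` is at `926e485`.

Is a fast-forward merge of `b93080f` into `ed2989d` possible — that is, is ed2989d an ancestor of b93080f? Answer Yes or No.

A fast-forward from ed2989d to b93080f is possible iff ed2989d is an ancestor of b93080f.
Ancestors of b93080f: {341d6c8, 35b8ba8, 412b4ee, b93080f, d5b3027, ed2989d, fccfd14, fd2d59b}.
ed2989d is among them, so fast-forward is possible.

Yes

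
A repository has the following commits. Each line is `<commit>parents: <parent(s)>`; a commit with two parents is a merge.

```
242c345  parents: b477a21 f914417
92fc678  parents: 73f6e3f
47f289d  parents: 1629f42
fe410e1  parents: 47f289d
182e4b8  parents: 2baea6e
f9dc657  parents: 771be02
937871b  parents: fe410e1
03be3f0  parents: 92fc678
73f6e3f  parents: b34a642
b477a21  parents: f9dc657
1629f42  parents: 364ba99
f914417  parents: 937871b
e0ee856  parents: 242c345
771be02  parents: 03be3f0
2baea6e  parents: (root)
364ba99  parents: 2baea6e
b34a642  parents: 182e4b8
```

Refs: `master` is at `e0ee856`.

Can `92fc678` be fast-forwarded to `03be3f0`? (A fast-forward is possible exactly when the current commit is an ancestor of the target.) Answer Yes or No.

Yes

A fast-forward from 92fc678 to 03be3f0 is possible iff 92fc678 is an ancestor of 03be3f0.
Ancestors of 03be3f0: {03be3f0, 182e4b8, 2baea6e, 73f6e3f, 92fc678, b34a642}.
92fc678 is among them, so fast-forward is possible.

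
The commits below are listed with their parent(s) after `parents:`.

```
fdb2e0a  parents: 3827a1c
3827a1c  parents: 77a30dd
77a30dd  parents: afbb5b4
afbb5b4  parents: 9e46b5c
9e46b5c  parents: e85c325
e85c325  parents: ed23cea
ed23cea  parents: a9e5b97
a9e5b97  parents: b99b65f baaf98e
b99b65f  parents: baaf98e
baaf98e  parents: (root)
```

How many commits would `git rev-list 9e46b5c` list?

6

Walking parent pointers from 9e46b5c: reachable set = {9e46b5c, a9e5b97, b99b65f, baaf98e, e85c325, ed23cea}.
That is 6 commits.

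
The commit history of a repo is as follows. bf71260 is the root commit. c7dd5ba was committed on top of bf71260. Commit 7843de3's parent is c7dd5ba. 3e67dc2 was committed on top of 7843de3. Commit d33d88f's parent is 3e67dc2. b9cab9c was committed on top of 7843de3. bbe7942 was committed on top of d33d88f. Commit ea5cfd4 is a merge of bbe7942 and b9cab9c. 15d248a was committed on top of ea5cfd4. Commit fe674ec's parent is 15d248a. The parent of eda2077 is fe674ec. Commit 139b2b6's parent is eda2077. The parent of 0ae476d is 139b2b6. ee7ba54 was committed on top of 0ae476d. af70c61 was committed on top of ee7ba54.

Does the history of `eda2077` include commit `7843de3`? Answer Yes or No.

Yes

Ancestors of eda2077 (commits reachable by following parents): {15d248a, 3e67dc2, 7843de3, b9cab9c, bbe7942, bf71260, c7dd5ba, d33d88f, ea5cfd4, eda2077, fe674ec}.
7843de3 is in that set, so it is an ancestor of eda2077.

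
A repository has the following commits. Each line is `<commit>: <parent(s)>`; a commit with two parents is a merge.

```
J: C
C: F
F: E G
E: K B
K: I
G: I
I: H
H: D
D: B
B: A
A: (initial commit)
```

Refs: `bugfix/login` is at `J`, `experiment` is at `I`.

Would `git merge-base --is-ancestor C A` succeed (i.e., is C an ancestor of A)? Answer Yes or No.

No

Ancestors of A: {A}.
C is not in that set, so it is not an ancestor of A.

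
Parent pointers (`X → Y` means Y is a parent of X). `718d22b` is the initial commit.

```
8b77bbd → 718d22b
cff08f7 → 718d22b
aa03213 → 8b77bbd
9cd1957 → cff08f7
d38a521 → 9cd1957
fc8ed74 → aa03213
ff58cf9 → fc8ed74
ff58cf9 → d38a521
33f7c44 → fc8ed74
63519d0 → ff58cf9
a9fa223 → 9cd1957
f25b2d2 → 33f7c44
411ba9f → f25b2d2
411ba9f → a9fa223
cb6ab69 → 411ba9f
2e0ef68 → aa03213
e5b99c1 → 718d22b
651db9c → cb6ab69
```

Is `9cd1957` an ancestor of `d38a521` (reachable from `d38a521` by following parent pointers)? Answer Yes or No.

Ancestors of d38a521 (commits reachable by following parents): {718d22b, 9cd1957, cff08f7, d38a521}.
9cd1957 is in that set, so it is an ancestor of d38a521.

Yes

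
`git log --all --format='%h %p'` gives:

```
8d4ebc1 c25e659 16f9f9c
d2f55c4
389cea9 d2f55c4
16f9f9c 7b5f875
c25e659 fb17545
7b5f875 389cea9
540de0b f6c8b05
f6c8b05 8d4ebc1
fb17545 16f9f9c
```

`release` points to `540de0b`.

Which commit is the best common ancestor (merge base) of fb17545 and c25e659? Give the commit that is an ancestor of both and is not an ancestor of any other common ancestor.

fb17545

Ancestors of fb17545: {16f9f9c, 389cea9, 7b5f875, d2f55c4, fb17545}.
Ancestors of c25e659: {16f9f9c, 389cea9, 7b5f875, c25e659, d2f55c4, fb17545}.
Common ancestors: {16f9f9c, 389cea9, 7b5f875, d2f55c4, fb17545}.
Among these, fb17545 is not an ancestor of any other common ancestor — it is the merge base.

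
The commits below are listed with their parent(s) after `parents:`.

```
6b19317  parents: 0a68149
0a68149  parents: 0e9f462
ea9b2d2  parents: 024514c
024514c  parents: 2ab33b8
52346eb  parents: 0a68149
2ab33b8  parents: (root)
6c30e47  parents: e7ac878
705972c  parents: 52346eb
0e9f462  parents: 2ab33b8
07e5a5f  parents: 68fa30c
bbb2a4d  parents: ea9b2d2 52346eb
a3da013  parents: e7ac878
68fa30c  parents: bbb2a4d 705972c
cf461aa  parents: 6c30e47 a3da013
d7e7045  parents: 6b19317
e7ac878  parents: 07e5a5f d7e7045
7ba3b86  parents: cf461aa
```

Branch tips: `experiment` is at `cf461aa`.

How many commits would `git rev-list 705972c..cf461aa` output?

Reachable from cf461aa: {024514c, 07e5a5f, 0a68149, 0e9f462, 2ab33b8, 52346eb, 68fa30c, 6b19317, 6c30e47, 705972c, a3da013, bbb2a4d, cf461aa, d7e7045, e7ac878, ea9b2d2}.
Reachable from 705972c: {0a68149, 0e9f462, 2ab33b8, 52346eb, 705972c}.
In cf461aa's history but not 705972c's: {024514c, 07e5a5f, 68fa30c, 6b19317, 6c30e47, a3da013, bbb2a4d, cf461aa, d7e7045, e7ac878, ea9b2d2} — 11 commits.

11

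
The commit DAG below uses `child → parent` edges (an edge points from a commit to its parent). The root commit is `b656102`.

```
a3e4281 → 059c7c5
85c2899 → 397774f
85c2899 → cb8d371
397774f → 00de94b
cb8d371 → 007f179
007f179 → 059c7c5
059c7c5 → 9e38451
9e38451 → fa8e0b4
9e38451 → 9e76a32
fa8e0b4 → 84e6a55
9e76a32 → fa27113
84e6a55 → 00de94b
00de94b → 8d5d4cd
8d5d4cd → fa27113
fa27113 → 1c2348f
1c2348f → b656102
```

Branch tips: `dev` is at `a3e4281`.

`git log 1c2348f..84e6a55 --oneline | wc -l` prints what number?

4

Reachable from 84e6a55: {00de94b, 1c2348f, 84e6a55, 8d5d4cd, b656102, fa27113}.
Reachable from 1c2348f: {1c2348f, b656102}.
In 84e6a55's history but not 1c2348f's: {00de94b, 84e6a55, 8d5d4cd, fa27113} — 4 commits.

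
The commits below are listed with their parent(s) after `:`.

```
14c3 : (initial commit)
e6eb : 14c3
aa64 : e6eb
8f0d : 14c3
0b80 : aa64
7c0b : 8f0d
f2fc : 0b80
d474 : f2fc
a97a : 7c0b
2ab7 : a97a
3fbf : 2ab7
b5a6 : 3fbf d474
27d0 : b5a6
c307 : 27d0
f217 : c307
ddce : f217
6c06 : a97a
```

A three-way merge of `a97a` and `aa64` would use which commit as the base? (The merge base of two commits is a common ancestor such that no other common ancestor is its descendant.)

Ancestors of a97a: {14c3, 7c0b, 8f0d, a97a}.
Ancestors of aa64: {14c3, aa64, e6eb}.
Common ancestors: {14c3}.
The only common ancestor is 14c3, so it is the merge base.

14c3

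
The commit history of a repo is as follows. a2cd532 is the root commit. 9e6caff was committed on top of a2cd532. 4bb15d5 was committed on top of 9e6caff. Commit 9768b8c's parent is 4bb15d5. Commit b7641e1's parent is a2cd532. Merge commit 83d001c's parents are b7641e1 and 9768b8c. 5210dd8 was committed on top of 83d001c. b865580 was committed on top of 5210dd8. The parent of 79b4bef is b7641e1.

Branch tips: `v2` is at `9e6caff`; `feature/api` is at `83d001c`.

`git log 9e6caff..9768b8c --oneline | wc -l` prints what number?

Reachable from 9768b8c: {4bb15d5, 9768b8c, 9e6caff, a2cd532}.
Reachable from 9e6caff: {9e6caff, a2cd532}.
In 9768b8c's history but not 9e6caff's: {4bb15d5, 9768b8c} — 2 commits.

2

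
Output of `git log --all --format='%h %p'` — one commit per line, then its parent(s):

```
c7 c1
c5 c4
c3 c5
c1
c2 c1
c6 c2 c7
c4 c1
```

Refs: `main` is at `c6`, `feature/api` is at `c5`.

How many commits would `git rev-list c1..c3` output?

Reachable from c3: {c1, c3, c4, c5}.
Reachable from c1: {c1}.
In c3's history but not c1's: {c3, c4, c5} — 3 commits.

3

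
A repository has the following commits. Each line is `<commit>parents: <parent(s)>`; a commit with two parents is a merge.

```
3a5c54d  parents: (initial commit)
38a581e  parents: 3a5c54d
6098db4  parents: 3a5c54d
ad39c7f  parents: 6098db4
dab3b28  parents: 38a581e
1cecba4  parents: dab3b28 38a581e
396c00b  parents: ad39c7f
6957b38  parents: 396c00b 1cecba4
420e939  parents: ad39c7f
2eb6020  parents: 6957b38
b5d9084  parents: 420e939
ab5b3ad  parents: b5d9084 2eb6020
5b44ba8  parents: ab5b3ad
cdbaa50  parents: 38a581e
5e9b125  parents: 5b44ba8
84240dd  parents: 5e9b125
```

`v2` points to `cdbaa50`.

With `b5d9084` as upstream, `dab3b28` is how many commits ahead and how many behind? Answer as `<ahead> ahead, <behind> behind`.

Reachable from dab3b28: {38a581e, 3a5c54d, dab3b28}.
Reachable from b5d9084: {3a5c54d, 420e939, 6098db4, ad39c7f, b5d9084}.
Only in dab3b28's history (ahead): {38a581e, dab3b28} — 2.
Only in b5d9084's history (behind): {420e939, 6098db4, ad39c7f, b5d9084} — 4.

2 ahead, 4 behind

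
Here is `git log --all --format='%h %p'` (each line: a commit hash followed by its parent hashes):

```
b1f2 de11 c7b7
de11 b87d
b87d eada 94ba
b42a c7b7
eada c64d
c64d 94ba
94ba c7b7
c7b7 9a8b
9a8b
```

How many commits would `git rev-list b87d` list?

6

Walking parent pointers from b87d: reachable set = {94ba, 9a8b, b87d, c64d, c7b7, eada}.
That is 6 commits.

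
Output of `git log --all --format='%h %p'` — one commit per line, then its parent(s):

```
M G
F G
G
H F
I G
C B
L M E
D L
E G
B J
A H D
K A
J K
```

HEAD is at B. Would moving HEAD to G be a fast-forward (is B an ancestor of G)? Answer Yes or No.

No

A fast-forward from B to G is possible iff B is an ancestor of G.
Ancestors of G: {G}.
B is not among them, so fast-forward is not possible.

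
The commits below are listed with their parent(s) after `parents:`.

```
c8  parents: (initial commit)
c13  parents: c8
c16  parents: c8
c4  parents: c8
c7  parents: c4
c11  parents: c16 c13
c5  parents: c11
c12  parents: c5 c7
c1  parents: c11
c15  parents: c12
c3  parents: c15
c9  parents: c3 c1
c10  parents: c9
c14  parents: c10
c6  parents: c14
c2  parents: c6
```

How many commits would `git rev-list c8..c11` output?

Reachable from c11: {c11, c13, c16, c8}.
Reachable from c8: {c8}.
In c11's history but not c8's: {c11, c13, c16} — 3 commits.

3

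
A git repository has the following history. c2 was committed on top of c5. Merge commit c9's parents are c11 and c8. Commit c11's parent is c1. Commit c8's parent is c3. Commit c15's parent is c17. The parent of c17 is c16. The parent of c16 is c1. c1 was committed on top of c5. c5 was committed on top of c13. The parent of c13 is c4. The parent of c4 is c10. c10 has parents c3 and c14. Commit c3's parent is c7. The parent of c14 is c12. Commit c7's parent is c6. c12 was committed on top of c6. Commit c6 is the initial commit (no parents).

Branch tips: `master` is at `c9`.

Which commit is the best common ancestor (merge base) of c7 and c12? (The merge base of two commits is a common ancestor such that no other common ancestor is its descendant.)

c6

Ancestors of c7: {c6, c7}.
Ancestors of c12: {c12, c6}.
Common ancestors: {c6}.
The only common ancestor is c6, so it is the merge base.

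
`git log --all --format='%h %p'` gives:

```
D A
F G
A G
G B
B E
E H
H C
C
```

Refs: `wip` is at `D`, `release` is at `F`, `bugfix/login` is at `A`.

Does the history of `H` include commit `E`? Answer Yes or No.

Ancestors of H: {C, H}.
E is not in that set, so it is not an ancestor of H.

No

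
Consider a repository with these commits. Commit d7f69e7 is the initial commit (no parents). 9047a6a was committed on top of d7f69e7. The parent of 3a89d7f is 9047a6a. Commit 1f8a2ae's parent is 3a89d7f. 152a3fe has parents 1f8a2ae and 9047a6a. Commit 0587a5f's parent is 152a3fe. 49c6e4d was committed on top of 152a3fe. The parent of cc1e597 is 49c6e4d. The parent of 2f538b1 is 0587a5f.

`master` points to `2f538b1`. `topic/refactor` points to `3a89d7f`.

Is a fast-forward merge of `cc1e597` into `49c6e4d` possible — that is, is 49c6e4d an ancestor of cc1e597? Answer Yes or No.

Yes

A fast-forward from 49c6e4d to cc1e597 is possible iff 49c6e4d is an ancestor of cc1e597.
Ancestors of cc1e597: {152a3fe, 1f8a2ae, 3a89d7f, 49c6e4d, 9047a6a, cc1e597, d7f69e7}.
49c6e4d is among them, so fast-forward is possible.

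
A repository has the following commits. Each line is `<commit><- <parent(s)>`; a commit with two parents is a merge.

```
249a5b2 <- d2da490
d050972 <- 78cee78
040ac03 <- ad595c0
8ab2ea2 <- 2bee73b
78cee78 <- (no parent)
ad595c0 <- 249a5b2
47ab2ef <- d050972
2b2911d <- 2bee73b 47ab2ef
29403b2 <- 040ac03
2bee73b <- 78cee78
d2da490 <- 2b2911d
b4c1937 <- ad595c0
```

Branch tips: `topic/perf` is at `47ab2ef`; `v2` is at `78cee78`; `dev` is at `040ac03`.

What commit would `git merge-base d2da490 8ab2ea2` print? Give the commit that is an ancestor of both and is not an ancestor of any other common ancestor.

2bee73b

Ancestors of d2da490: {2b2911d, 2bee73b, 47ab2ef, 78cee78, d050972, d2da490}.
Ancestors of 8ab2ea2: {2bee73b, 78cee78, 8ab2ea2}.
Common ancestors: {2bee73b, 78cee78}.
Among these, 2bee73b is not an ancestor of any other common ancestor — it is the merge base.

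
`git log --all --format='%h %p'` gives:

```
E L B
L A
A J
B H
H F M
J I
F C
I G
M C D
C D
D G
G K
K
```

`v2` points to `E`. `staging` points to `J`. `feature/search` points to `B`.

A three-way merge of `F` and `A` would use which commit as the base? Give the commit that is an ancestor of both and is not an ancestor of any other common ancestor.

G

Ancestors of F: {C, D, F, G, K}.
Ancestors of A: {A, G, I, J, K}.
Common ancestors: {G, K}.
Among these, G is not an ancestor of any other common ancestor — it is the merge base.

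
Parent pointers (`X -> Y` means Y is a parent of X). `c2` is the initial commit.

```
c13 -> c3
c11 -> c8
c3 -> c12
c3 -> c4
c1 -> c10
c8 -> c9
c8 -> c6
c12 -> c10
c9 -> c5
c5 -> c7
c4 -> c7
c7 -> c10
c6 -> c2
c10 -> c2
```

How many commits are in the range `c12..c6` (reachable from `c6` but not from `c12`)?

1

Reachable from c6: {c2, c6}.
Reachable from c12: {c10, c12, c2}.
In c6's history but not c12's: {c6} — 1 commit.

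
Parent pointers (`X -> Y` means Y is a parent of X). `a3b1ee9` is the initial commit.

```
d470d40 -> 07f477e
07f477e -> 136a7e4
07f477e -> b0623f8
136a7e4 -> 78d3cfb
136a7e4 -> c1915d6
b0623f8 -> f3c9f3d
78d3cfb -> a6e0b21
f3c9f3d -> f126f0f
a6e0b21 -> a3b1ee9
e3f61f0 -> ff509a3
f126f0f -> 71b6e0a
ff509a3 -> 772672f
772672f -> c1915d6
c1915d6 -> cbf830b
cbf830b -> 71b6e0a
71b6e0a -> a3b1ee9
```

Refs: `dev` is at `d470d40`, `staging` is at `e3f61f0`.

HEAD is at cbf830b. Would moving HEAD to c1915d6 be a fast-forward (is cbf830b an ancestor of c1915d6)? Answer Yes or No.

Yes

A fast-forward from cbf830b to c1915d6 is possible iff cbf830b is an ancestor of c1915d6.
Ancestors of c1915d6: {71b6e0a, a3b1ee9, c1915d6, cbf830b}.
cbf830b is among them, so fast-forward is possible.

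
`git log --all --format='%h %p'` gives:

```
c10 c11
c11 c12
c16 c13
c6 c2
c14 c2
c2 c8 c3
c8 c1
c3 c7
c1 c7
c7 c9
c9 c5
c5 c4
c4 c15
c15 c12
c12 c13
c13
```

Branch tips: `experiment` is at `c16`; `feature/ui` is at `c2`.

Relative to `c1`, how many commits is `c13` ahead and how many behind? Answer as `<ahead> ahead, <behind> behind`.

0 ahead, 7 behind

Reachable from c13: {c13}.
Reachable from c1: {c1, c12, c13, c15, c4, c5, c7, c9}.
Only in c13's history (ahead): {} — 0.
Only in c1's history (behind): {c1, c12, c15, c4, c5, c7, c9} — 7.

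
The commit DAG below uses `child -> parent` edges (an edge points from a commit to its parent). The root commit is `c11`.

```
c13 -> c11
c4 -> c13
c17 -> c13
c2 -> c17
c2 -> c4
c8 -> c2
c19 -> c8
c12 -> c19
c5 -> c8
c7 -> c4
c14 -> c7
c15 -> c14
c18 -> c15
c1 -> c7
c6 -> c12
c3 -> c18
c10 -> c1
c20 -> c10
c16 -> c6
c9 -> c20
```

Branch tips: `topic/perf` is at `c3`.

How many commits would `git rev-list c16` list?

10

Walking parent pointers from c16: reachable set = {c11, c12, c13, c16, c17, c19, c2, c4, c6, c8}.
That is 10 commits.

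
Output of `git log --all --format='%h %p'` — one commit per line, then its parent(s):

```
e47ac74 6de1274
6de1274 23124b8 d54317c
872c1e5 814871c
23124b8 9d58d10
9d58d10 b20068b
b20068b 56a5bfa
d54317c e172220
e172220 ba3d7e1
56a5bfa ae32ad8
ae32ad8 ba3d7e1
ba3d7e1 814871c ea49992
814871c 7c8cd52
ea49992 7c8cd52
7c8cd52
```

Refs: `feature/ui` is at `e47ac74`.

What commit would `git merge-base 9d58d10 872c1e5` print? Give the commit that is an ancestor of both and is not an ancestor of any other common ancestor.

814871c

Ancestors of 9d58d10: {56a5bfa, 7c8cd52, 814871c, 9d58d10, ae32ad8, b20068b, ba3d7e1, ea49992}.
Ancestors of 872c1e5: {7c8cd52, 814871c, 872c1e5}.
Common ancestors: {7c8cd52, 814871c}.
Among these, 814871c is not an ancestor of any other common ancestor — it is the merge base.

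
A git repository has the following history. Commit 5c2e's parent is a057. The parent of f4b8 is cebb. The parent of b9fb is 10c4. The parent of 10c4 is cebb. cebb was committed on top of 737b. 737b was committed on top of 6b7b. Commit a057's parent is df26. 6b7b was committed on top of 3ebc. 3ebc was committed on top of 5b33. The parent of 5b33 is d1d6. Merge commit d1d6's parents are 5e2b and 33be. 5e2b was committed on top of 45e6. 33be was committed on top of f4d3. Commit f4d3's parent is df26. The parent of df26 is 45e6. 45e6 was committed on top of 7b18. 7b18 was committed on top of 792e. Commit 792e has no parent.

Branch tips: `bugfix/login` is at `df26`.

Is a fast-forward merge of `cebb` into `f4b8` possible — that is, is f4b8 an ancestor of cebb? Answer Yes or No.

No

A fast-forward from f4b8 to cebb is possible iff f4b8 is an ancestor of cebb.
Ancestors of cebb: {33be, 3ebc, 45e6, 5b33, 5e2b, 6b7b, 737b, 792e, 7b18, cebb, d1d6, df26, f4d3}.
f4b8 is not among them, so fast-forward is not possible.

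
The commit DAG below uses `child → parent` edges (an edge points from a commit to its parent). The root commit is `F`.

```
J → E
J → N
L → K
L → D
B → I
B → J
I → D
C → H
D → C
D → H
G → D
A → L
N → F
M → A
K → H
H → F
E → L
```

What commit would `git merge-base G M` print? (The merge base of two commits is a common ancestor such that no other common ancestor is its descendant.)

D

Ancestors of G: {C, D, F, G, H}.
Ancestors of M: {A, C, D, F, H, K, L, M}.
Common ancestors: {C, D, F, H}.
Among these, D is not an ancestor of any other common ancestor — it is the merge base.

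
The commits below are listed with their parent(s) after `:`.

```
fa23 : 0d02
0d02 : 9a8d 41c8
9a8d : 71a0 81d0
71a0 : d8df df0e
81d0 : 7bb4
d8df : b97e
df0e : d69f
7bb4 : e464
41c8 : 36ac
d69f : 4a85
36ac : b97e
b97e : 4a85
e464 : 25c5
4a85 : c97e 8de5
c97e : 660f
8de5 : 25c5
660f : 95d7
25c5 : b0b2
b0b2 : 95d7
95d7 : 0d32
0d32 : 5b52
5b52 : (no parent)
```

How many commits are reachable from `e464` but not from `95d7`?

Reachable from e464: {0d32, 25c5, 5b52, 95d7, b0b2, e464}.
Reachable from 95d7: {0d32, 5b52, 95d7}.
In e464's history but not 95d7's: {25c5, b0b2, e464} — 3 commits.

3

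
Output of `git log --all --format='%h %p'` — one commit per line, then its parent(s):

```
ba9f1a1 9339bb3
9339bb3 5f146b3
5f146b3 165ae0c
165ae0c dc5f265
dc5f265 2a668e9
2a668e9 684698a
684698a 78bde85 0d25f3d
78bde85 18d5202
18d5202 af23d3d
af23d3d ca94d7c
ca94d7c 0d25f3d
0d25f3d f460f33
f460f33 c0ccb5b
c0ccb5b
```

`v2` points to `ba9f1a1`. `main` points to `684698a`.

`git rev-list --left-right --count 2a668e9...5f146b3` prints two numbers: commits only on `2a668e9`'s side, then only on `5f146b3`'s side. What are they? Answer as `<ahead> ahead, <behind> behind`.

0 ahead, 3 behind

Reachable from 2a668e9: {0d25f3d, 18d5202, 2a668e9, 684698a, 78bde85, af23d3d, c0ccb5b, ca94d7c, f460f33}.
Reachable from 5f146b3: {0d25f3d, 165ae0c, 18d5202, 2a668e9, 5f146b3, 684698a, 78bde85, af23d3d, c0ccb5b, ca94d7c, dc5f265, f460f33}.
Only in 2a668e9's history (ahead): {} — 0.
Only in 5f146b3's history (behind): {165ae0c, 5f146b3, dc5f265} — 3.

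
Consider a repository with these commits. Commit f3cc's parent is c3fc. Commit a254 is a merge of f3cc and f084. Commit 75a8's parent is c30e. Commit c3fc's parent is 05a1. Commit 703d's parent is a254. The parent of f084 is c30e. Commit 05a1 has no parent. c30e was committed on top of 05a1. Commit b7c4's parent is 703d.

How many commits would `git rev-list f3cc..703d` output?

4

Reachable from 703d: {05a1, 703d, a254, c30e, c3fc, f084, f3cc}.
Reachable from f3cc: {05a1, c3fc, f3cc}.
In 703d's history but not f3cc's: {703d, a254, c30e, f084} — 4 commits.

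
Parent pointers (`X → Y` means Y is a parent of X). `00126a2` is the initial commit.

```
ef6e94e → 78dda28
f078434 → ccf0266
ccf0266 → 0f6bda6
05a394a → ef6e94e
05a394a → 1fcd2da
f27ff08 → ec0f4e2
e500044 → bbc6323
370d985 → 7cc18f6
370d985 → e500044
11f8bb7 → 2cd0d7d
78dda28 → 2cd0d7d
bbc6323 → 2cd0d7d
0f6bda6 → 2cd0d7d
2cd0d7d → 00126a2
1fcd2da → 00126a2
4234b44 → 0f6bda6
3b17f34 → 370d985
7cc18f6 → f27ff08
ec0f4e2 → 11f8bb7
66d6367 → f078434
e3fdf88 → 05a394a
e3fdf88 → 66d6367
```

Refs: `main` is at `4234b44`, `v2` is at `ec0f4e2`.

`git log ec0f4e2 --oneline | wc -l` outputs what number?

4

Walking parent pointers from ec0f4e2: reachable set = {00126a2, 11f8bb7, 2cd0d7d, ec0f4e2}.
That is 4 commits.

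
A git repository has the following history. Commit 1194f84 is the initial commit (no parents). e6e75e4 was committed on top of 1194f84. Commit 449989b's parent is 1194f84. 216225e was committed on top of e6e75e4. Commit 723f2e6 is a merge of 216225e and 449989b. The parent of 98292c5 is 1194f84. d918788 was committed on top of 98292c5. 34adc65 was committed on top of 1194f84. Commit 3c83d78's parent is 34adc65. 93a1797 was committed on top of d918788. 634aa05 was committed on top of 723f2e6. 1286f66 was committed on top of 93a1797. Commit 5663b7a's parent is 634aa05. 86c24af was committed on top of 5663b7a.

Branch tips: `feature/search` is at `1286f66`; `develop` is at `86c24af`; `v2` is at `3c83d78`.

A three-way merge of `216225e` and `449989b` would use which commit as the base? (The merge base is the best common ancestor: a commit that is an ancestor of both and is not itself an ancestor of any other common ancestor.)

Ancestors of 216225e: {1194f84, 216225e, e6e75e4}.
Ancestors of 449989b: {1194f84, 449989b}.
Common ancestors: {1194f84}.
The only common ancestor is 1194f84, so it is the merge base.

1194f84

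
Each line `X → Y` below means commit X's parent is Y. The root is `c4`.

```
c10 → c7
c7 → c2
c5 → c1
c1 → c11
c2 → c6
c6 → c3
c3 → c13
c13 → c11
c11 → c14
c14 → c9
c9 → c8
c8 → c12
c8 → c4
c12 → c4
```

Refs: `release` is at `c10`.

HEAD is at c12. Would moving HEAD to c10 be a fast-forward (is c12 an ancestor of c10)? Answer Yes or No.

A fast-forward from c12 to c10 is possible iff c12 is an ancestor of c10.
Ancestors of c10: {c10, c11, c12, c13, c14, c2, c3, c4, c6, c7, c8, c9}.
c12 is among them, so fast-forward is possible.

Yes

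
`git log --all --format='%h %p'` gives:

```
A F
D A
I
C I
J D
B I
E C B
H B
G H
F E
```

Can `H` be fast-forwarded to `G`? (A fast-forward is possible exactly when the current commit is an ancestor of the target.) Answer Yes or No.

A fast-forward from H to G is possible iff H is an ancestor of G.
Ancestors of G: {B, G, H, I}.
H is among them, so fast-forward is possible.

Yes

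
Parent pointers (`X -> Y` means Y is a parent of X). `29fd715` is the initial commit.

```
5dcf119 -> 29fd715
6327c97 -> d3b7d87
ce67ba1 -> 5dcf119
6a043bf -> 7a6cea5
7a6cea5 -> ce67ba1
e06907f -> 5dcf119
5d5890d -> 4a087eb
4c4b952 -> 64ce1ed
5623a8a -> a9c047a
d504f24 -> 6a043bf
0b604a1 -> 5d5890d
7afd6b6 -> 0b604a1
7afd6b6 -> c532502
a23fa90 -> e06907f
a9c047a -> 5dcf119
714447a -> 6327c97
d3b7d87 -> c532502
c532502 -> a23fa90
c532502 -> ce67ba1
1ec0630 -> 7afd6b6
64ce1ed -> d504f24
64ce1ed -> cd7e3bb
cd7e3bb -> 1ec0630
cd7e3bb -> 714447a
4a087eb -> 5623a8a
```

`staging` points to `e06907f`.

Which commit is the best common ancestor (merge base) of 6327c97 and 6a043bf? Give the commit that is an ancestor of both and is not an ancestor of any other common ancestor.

Ancestors of 6327c97: {29fd715, 5dcf119, 6327c97, a23fa90, c532502, ce67ba1, d3b7d87, e06907f}.
Ancestors of 6a043bf: {29fd715, 5dcf119, 6a043bf, 7a6cea5, ce67ba1}.
Common ancestors: {29fd715, 5dcf119, ce67ba1}.
Among these, ce67ba1 is not an ancestor of any other common ancestor — it is the merge base.

ce67ba1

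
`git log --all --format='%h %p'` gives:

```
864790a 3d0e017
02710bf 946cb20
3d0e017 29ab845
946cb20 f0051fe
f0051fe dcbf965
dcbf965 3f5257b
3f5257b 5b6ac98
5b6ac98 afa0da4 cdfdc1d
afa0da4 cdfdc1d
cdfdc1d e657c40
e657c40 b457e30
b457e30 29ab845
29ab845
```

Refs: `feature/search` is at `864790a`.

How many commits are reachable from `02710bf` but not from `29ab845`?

10

Reachable from 02710bf: {02710bf, 29ab845, 3f5257b, 5b6ac98, 946cb20, afa0da4, b457e30, cdfdc1d, dcbf965, e657c40, f0051fe}.
Reachable from 29ab845: {29ab845}.
In 02710bf's history but not 29ab845's: {02710bf, 3f5257b, 5b6ac98, 946cb20, afa0da4, b457e30, cdfdc1d, dcbf965, e657c40, f0051fe} — 10 commits.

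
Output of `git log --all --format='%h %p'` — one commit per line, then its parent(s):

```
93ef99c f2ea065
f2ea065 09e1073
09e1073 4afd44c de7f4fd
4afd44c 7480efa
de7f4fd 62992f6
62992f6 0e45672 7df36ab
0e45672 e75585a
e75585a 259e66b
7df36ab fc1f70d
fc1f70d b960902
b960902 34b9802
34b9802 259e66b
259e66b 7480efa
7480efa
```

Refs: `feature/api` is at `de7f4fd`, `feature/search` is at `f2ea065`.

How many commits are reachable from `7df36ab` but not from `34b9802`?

Reachable from 7df36ab: {259e66b, 34b9802, 7480efa, 7df36ab, b960902, fc1f70d}.
Reachable from 34b9802: {259e66b, 34b9802, 7480efa}.
In 7df36ab's history but not 34b9802's: {7df36ab, b960902, fc1f70d} — 3 commits.

3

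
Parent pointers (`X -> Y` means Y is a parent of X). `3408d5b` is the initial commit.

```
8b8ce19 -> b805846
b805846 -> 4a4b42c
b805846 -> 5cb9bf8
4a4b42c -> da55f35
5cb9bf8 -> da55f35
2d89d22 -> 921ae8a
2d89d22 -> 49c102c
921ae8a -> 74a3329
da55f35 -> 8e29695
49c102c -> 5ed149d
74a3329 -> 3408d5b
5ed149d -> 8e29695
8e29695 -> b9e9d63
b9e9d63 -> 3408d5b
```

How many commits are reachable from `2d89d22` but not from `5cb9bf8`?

Reachable from 2d89d22: {2d89d22, 3408d5b, 49c102c, 5ed149d, 74a3329, 8e29695, 921ae8a, b9e9d63}.
Reachable from 5cb9bf8: {3408d5b, 5cb9bf8, 8e29695, b9e9d63, da55f35}.
In 2d89d22's history but not 5cb9bf8's: {2d89d22, 49c102c, 5ed149d, 74a3329, 921ae8a} — 5 commits.

5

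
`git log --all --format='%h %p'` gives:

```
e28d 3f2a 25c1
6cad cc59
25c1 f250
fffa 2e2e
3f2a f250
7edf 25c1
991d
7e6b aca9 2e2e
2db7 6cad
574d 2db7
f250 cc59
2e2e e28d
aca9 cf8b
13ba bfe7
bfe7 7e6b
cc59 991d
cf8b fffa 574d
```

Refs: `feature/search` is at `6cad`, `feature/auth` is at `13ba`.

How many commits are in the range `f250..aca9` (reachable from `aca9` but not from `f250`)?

Reachable from aca9: {25c1, 2db7, 2e2e, 3f2a, 574d, 6cad, 991d, aca9, cc59, cf8b, e28d, f250, fffa}.
Reachable from f250: {991d, cc59, f250}.
In aca9's history but not f250's: {25c1, 2db7, 2e2e, 3f2a, 574d, 6cad, aca9, cf8b, e28d, fffa} — 10 commits.

10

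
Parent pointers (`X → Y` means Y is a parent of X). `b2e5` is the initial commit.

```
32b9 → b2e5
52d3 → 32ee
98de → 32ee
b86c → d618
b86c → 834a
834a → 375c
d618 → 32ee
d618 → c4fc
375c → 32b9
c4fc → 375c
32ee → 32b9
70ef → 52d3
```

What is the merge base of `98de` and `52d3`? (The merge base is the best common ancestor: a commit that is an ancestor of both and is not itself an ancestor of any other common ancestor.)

Ancestors of 98de: {32b9, 32ee, 98de, b2e5}.
Ancestors of 52d3: {32b9, 32ee, 52d3, b2e5}.
Common ancestors: {32b9, 32ee, b2e5}.
Among these, 32ee is not an ancestor of any other common ancestor — it is the merge base.

32ee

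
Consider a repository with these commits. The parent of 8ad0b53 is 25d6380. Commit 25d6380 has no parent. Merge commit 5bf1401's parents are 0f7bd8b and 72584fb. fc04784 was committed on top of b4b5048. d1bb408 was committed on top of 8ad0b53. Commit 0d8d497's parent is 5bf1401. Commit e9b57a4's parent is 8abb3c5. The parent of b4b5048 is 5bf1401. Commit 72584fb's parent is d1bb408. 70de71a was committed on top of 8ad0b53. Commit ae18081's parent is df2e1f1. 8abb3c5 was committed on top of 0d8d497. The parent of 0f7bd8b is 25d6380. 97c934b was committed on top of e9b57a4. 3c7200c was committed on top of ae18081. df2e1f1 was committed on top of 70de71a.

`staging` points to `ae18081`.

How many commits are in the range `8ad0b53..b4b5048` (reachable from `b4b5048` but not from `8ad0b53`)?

5

Reachable from b4b5048: {0f7bd8b, 25d6380, 5bf1401, 72584fb, 8ad0b53, b4b5048, d1bb408}.
Reachable from 8ad0b53: {25d6380, 8ad0b53}.
In b4b5048's history but not 8ad0b53's: {0f7bd8b, 5bf1401, 72584fb, b4b5048, d1bb408} — 5 commits.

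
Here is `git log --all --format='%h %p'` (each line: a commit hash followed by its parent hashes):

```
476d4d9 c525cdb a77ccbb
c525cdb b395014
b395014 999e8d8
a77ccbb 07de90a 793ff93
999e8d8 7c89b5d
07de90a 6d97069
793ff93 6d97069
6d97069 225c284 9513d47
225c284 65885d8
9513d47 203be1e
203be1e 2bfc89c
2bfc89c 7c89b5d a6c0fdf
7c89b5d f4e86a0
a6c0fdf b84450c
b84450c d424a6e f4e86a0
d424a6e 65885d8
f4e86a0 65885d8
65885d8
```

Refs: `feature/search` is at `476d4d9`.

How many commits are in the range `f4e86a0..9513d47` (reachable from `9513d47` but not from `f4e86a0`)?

Reachable from 9513d47: {203be1e, 2bfc89c, 65885d8, 7c89b5d, 9513d47, a6c0fdf, b84450c, d424a6e, f4e86a0}.
Reachable from f4e86a0: {65885d8, f4e86a0}.
In 9513d47's history but not f4e86a0's: {203be1e, 2bfc89c, 7c89b5d, 9513d47, a6c0fdf, b84450c, d424a6e} — 7 commits.

7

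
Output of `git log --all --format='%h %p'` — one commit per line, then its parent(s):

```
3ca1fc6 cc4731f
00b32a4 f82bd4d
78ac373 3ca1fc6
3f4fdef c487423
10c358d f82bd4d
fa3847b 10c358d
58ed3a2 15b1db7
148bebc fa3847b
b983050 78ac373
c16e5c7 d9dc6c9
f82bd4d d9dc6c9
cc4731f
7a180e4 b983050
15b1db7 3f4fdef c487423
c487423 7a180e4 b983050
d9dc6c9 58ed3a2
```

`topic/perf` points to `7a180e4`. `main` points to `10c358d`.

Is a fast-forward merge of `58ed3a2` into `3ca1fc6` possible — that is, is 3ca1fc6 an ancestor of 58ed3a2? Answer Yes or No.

A fast-forward from 3ca1fc6 to 58ed3a2 is possible iff 3ca1fc6 is an ancestor of 58ed3a2.
Ancestors of 58ed3a2: {15b1db7, 3ca1fc6, 3f4fdef, 58ed3a2, 78ac373, 7a180e4, b983050, c487423, cc4731f}.
3ca1fc6 is among them, so fast-forward is possible.

Yes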